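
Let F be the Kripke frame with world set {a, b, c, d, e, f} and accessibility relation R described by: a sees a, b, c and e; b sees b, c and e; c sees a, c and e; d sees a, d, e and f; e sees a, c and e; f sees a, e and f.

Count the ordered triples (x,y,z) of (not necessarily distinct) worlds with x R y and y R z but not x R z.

Enumerating: (b,c,a), (b,e,a), (c,a,b), (d,a,b), (d,a,c), (d,e,c), (e,a,b), (f,a,b), (f,a,c), (f,e,c).

10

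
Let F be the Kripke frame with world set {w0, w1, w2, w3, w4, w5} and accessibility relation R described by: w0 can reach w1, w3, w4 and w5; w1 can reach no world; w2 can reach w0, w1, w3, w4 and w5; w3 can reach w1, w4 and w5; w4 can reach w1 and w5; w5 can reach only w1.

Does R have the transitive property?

Transitive: yes — every two-step R-path is closed by a direct edge.

Yes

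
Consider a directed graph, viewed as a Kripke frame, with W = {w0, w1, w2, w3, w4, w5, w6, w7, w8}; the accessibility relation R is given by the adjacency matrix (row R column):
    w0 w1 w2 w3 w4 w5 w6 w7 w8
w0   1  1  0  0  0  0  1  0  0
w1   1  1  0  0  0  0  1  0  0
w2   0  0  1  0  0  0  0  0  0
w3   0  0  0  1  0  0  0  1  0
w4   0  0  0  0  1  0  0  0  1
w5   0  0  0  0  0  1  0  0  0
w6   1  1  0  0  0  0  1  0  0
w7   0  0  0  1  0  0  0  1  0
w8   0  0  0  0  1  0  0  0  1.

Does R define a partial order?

Reflexive: yes — every world is R-related to itself.
Transitive: yes — every two-step R-path is closed by a direct edge.
Antisymmetric: no — w0 R w1 and w1 R w0 with w0 ≠ w1.
So R is not a partial order.

No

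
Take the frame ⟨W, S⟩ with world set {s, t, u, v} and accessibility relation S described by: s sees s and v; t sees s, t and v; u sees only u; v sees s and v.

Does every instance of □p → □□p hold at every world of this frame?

The schema 4 characterises exactly the transitive frames.
Transitive: yes — every two-step S-path is closed by a direct edge.

Yes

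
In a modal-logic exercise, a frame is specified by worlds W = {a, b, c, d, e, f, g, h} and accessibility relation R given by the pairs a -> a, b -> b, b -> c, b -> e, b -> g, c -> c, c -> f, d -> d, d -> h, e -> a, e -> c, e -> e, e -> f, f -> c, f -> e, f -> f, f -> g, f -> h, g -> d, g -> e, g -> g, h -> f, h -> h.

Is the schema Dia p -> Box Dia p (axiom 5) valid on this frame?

No

Axiom 5 corresponds to the accessibility relation being Euclidean.
Euclidean: no — b R c and b R e, but not c R e.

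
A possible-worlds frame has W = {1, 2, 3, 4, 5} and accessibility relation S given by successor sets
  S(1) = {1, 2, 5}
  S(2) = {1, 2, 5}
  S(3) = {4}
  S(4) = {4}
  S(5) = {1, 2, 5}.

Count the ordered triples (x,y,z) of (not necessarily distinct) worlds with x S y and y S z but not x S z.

0

S is transitive; there are no such tuples.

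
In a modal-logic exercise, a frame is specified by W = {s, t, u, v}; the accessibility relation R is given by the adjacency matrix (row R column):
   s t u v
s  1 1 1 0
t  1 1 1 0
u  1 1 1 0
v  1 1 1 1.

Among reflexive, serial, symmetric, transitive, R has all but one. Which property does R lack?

Reflexive: yes — every world is R-related to itself.
Serial: yes — every world has a successor (e.g. s R s).
Symmetric: no — v R s but not s R v.
Transitive: yes — every two-step R-path is closed by a direct edge.
Only symmetric fails.

symmetric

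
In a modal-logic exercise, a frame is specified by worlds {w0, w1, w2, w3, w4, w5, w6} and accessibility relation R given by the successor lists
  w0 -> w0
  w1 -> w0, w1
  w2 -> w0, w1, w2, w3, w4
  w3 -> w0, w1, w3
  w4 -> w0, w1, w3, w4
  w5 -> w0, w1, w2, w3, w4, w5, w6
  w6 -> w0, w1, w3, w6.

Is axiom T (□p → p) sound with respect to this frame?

The schema T characterises exactly the reflexive frames.
Reflexive: yes — every world is R-related to itself.

Yes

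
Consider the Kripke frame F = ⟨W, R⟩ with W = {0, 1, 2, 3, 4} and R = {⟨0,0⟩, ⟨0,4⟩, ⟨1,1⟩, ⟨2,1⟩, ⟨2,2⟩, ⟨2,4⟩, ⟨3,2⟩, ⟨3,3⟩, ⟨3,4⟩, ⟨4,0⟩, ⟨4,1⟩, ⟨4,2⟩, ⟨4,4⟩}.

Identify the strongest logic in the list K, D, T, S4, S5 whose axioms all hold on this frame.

T

Serial (axiom D): yes — every world has a successor (e.g. 0 R 0).
Reflexive (axiom T): yes — every world is R-related to itself.
Transitive (axiom 4): no — 0 R 4 and 4 R 1, but not 0 R 1.
Euclidean (axiom 5): no — 2 R 1 and 2 R 4, but not 1 R 4.
So F validates K, D, T; S4 would additionally require R to be transitive. The strongest is T.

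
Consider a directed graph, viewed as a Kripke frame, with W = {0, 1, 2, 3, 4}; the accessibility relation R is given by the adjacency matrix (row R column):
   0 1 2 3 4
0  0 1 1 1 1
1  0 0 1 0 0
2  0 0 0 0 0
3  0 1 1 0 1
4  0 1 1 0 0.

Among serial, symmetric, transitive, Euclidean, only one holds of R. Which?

transitive

Serial: no — 2 has no R-successor.
Symmetric: no — 0 R 1 but not 1 R 0.
Transitive: yes — every two-step R-path is closed by a direct edge.
Euclidean: no — 0 R 1 and 0 R 3, but not 1 R 3.
Only transitive holds.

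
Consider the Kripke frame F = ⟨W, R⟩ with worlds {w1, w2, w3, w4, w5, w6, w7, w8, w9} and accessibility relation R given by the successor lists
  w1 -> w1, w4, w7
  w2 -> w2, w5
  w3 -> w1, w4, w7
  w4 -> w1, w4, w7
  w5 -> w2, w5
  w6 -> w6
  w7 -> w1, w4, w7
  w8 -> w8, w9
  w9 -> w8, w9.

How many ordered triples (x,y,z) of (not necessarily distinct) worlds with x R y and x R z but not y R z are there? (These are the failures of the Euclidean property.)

0

R is Euclidean; there are no such tuples.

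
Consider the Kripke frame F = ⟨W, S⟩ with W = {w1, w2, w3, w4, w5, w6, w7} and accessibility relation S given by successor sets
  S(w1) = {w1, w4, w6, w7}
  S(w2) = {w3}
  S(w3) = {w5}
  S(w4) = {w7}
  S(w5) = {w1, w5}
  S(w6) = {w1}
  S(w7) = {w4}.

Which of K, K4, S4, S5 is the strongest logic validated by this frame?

Transitive (axiom 4): no — w2 S w3 and w3 S w5, but not w2 S w5.
Reflexive (axiom T): no — w2 is not related to itself.
Euclidean (axiom 5): no — w1 S w4 and w1 S w6, but not w4 S w6.
So F validates K; K4 would additionally require S to be transitive. The strongest is K.

K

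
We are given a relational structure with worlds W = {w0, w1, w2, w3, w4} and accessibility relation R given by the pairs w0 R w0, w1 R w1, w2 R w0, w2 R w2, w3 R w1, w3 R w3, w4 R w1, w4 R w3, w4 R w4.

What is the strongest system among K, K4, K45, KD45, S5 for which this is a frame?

K4

Transitive (axiom 4): yes — every two-step R-path is closed by a direct edge.
Euclidean (axiom 5): no — w4 R w1 and w4 R w3, but not w1 R w3.
Serial (axiom D): yes — every world has a successor (e.g. w0 R w0).
Reflexive (axiom T): yes — every world is R-related to itself.
So F validates K, K4; K45 would additionally require R to be Euclidean. The strongest is K4.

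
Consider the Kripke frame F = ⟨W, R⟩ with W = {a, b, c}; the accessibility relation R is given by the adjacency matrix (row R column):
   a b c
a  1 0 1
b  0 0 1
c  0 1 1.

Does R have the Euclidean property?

Euclidean: no — a R c and a R a, but not c R a.

No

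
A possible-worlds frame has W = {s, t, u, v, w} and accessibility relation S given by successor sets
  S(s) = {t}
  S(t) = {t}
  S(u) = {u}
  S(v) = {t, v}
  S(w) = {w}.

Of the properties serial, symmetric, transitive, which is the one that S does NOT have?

Serial: yes — every world has a successor (e.g. s S t).
Symmetric: no — s S t but not t S s.
Transitive: yes — every two-step S-path is closed by a direct edge.
Only symmetric fails.

symmetric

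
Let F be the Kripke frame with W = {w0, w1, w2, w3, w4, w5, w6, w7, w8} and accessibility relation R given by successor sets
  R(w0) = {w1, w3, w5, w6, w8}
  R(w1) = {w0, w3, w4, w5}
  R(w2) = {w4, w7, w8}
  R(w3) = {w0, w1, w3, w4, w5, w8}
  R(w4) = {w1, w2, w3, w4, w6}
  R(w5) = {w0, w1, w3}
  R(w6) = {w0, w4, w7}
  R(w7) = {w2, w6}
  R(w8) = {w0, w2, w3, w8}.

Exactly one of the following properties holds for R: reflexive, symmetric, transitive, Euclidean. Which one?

Reflexive: no — w0 is not related to itself.
Symmetric: yes — every pair in R has its reverse in R.
Transitive: no — w0 R w1 and w1 R w4, but not w0 R w4.
Euclidean: no — w0 R w1 and w0 R w6, but not w1 R w6.
Only symmetric holds.

symmetric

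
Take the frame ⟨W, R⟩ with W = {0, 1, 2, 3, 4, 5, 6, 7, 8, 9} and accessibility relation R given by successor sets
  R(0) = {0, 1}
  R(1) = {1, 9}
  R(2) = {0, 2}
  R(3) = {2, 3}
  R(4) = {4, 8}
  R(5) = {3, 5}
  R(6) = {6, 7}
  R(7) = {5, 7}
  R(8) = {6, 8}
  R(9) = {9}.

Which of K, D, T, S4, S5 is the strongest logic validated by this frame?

Serial (axiom D): yes — every world has a successor (e.g. 0 R 0).
Reflexive (axiom T): yes — every world is R-related to itself.
Transitive (axiom 4): no — 0 R 1 and 1 R 9, but not 0 R 9.
Euclidean (axiom 5): no — 0 R 1 and 0 R 0, but not 1 R 0.
So F validates K, D, T; S4 would additionally require R to be transitive. The strongest is T.

T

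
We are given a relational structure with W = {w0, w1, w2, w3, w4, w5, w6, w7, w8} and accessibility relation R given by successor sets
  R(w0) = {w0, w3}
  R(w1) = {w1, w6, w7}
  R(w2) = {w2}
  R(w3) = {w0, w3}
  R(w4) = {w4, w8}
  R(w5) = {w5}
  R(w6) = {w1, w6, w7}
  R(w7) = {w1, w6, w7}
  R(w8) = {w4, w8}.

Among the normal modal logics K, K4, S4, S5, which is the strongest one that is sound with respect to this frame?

Transitive (axiom 4): yes — every two-step R-path is closed by a direct edge.
Reflexive (axiom T): yes — every world is R-related to itself.
Euclidean (axiom 5): yes — any two successors of a common world are R-related.
So F validates K, K4, S4, S5. The strongest is S5.

S5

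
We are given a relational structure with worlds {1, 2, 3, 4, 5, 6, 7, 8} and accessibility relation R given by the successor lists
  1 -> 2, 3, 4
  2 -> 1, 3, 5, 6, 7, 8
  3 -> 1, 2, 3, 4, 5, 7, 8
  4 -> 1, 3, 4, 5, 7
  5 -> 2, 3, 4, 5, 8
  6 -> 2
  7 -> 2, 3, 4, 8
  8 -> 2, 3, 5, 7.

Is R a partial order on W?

No

Reflexive: no — 1 is not related to itself.
Transitive: no — 1 R 2 and 2 R 5, but not 1 R 5.
Antisymmetric: no — 1 R 2 and 2 R 1 with 1 ≠ 2.
So R is not a partial order.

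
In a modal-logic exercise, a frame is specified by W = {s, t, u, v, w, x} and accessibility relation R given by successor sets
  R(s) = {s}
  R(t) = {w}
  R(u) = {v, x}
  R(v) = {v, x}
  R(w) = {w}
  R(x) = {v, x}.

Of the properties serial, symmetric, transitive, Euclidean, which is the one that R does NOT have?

symmetric

Serial: yes — every world has a successor (e.g. s R s).
Symmetric: no — t R w but not w R t.
Transitive: yes — every two-step R-path is closed by a direct edge.
Euclidean: yes — any two successors of a common world are R-related.
Only symmetric fails.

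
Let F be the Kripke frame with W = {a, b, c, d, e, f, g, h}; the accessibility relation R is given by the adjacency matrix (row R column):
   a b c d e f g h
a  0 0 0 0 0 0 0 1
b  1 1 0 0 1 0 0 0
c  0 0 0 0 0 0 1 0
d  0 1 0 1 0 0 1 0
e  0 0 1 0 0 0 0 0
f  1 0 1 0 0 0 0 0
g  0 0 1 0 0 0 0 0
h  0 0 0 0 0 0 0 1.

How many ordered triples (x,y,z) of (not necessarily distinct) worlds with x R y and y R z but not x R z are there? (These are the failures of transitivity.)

10

Enumerating: (b,a,h), (b,e,c), (c,g,c), (d,b,a), (d,b,e), (d,g,c), (e,c,g), (f,a,h), (f,c,g), (g,c,g).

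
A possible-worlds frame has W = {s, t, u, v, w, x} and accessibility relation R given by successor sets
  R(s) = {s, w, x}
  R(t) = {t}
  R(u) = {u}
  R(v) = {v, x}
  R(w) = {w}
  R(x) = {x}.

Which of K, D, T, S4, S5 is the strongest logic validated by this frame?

Serial (axiom D): yes — every world has a successor (e.g. s R s).
Reflexive (axiom T): yes — every world is R-related to itself.
Transitive (axiom 4): yes — every two-step R-path is closed by a direct edge.
Euclidean (axiom 5): no — s R w and s R x, but not w R x.
So F validates K, D, T, S4; S5 would additionally require R to be Euclidean. The strongest is S4.

S4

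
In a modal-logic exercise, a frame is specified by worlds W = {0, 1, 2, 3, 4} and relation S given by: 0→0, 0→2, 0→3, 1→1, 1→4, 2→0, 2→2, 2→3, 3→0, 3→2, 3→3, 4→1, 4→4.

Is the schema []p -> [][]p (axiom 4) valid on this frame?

By correspondence theory, 4 is valid on a frame iff S is transitive.
Transitive: yes — every two-step S-path is closed by a direct edge.

Yes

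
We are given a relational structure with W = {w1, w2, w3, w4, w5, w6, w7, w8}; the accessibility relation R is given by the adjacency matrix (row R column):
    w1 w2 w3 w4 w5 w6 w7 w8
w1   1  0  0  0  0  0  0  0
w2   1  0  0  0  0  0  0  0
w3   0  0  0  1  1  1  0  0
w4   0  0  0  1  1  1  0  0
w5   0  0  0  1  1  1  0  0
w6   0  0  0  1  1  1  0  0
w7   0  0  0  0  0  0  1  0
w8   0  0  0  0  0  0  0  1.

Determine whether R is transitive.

Yes

Transitive: yes — every two-step R-path is closed by a direct edge.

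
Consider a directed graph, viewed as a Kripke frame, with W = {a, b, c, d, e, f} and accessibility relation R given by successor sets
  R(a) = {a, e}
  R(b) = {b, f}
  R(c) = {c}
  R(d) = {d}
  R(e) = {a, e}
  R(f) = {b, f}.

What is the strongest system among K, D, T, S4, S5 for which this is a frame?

Serial (axiom D): yes — every world has a successor (e.g. a R a).
Reflexive (axiom T): yes — every world is R-related to itself.
Transitive (axiom 4): yes — every two-step R-path is closed by a direct edge.
Euclidean (axiom 5): yes — any two successors of a common world are R-related.
So F validates K, D, T, S4, S5. The strongest is S5.

S5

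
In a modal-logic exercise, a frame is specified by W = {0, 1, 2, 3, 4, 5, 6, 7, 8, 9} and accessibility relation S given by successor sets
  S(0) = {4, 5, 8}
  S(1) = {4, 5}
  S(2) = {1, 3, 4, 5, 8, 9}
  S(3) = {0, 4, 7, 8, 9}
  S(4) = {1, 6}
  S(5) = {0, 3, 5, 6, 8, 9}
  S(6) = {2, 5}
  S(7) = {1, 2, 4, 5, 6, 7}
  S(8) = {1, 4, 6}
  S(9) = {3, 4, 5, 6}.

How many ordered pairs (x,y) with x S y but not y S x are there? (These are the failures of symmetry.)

Enumerating: (0,4), (0,8), (1,5), (2,1), (2,3), (2,4), (2,5), (2,8), (2,9), (3,0), (3,4), (3,7), … and 15 more.
Total: 27.

27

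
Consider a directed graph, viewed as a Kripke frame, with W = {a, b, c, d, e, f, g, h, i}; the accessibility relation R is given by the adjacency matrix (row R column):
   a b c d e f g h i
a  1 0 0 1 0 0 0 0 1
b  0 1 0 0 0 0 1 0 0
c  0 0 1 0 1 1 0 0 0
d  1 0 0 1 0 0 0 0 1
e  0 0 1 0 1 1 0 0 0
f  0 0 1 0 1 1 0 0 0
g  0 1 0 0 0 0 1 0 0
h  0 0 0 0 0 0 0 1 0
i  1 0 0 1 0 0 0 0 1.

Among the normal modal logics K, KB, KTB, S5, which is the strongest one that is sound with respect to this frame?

Symmetric (axiom B): yes — every pair in R has its reverse in R.
Reflexive (axiom T): yes — every world is R-related to itself.
Euclidean (axiom 5): yes — any two successors of a common world are R-related.
So F validates K, KB, KTB, S5. The strongest is S5.

S5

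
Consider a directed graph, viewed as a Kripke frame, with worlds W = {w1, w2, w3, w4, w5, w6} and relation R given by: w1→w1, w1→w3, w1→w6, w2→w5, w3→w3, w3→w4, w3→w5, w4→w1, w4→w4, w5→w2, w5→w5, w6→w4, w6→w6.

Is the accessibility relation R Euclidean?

No

Euclidean: no — w1 R w3 and w1 R w6, but not w3 R w6.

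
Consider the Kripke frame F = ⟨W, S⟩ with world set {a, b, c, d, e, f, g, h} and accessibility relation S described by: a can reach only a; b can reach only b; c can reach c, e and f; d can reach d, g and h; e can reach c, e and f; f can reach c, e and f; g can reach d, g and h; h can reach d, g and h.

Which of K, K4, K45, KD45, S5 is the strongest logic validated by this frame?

Transitive (axiom 4): yes — every two-step S-path is closed by a direct edge.
Euclidean (axiom 5): yes — any two successors of a common world are S-related.
Serial (axiom D): yes — every world has a successor (e.g. a S a).
Reflexive (axiom T): yes — every world is S-related to itself.
So F validates K, K4, K45, KD45, S5. The strongest is S5.

S5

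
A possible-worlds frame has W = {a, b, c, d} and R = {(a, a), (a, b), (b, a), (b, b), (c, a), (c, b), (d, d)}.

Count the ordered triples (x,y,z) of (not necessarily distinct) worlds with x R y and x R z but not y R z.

0

R is Euclidean; there are no such tuples.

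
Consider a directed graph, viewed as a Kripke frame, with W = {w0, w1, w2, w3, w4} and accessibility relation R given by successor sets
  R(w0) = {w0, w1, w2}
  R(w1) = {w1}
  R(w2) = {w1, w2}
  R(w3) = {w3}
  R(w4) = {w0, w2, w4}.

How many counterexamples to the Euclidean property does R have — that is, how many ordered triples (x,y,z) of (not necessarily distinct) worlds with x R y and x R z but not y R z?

7

Enumerating: (w0,w1,w0), (w0,w1,w2), (w0,w2,w0), (w2,w1,w2), (w4,w0,w4), (w4,w2,w0), (w4,w2,w4).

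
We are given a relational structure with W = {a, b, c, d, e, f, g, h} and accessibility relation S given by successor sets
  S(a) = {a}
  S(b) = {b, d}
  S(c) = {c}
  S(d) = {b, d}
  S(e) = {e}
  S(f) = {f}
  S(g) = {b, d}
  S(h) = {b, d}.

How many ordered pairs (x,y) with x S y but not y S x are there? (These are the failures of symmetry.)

Enumerating: (g,b), (g,d), (h,b), (h,d).

4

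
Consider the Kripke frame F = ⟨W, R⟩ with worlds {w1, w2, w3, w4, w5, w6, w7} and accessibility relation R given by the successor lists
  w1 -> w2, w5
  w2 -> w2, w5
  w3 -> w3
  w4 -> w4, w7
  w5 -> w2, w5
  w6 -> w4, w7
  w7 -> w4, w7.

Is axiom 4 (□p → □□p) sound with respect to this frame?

Yes

The schema 4 characterises exactly the transitive frames.
Transitive: yes — every two-step R-path is closed by a direct edge.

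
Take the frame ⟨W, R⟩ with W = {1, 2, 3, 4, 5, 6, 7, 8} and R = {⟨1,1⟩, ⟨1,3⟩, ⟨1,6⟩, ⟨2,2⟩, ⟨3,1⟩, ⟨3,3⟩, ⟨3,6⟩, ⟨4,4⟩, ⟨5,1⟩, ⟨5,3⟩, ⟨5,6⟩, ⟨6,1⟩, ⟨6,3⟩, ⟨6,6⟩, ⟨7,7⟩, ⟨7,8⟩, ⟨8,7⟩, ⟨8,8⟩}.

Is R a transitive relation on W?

Yes

Transitive: yes — every two-step R-path is closed by a direct edge.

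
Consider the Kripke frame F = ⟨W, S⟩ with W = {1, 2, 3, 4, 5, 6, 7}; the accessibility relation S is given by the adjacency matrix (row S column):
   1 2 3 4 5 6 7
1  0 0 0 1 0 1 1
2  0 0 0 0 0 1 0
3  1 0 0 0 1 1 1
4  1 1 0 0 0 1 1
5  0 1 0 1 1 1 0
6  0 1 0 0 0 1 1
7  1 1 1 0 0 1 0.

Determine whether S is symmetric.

Symmetric: no — 1 S 6 but not 6 S 1.

No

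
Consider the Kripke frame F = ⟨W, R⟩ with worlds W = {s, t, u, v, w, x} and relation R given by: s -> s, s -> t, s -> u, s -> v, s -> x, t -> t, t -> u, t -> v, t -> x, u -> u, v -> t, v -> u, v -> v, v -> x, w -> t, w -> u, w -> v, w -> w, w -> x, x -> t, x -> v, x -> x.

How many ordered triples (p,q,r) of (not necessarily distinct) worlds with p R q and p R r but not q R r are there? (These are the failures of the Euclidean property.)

24

Enumerating: (s,t,s), (s,u,s), (s,u,t), (s,u,v), (s,u,x), (s,v,s), (s,x,s), (s,x,u), (t,u,t), (t,u,v), (t,u,x), (t,x,u), … and 12 more.
Total: 24.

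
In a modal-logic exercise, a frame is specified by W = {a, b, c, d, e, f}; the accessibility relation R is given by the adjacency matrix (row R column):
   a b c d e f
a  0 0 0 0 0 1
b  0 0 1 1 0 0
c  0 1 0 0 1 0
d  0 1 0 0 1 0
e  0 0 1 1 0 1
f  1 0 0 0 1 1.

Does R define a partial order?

Reflexive: no — a is not related to itself.
Transitive: no — a R f and f R e, but not a R e.
Antisymmetric: no — a R f and f R a with a ≠ f.
So R is not a partial order.

No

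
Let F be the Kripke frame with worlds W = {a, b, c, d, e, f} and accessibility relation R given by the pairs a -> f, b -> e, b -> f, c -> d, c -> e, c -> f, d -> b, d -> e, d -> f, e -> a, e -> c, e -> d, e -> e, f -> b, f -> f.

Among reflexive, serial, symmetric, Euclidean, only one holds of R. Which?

serial

Reflexive: no — a is not related to itself.
Serial: yes — every world has a successor (e.g. a R f).
Symmetric: no — a R f but not f R a.
Euclidean: no — b R e and b R f, but not e R f.
Only serial holds.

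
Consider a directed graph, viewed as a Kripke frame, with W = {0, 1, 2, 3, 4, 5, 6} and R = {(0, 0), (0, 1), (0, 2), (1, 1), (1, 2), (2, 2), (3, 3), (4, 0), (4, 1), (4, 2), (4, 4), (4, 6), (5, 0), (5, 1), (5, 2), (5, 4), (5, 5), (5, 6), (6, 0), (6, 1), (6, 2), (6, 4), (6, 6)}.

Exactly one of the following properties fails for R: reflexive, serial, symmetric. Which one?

symmetric

Reflexive: yes — every world is R-related to itself.
Serial: yes — every world has a successor (e.g. 0 R 0).
Symmetric: no — 0 R 1 but not 1 R 0.
Only symmetric fails.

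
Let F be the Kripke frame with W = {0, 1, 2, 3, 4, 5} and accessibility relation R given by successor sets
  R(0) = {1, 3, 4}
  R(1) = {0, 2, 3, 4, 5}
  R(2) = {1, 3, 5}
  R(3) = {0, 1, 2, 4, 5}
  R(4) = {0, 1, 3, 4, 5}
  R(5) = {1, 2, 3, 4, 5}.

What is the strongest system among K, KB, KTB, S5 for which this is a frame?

Symmetric (axiom B): yes — every pair in R has its reverse in R.
Reflexive (axiom T): no — 0 is not related to itself.
Euclidean (axiom 5): no — 1 R 0 and 1 R 2, but not 0 R 2.
So F validates K, KB; KTB would additionally require R to be reflexive. The strongest is KB.

KB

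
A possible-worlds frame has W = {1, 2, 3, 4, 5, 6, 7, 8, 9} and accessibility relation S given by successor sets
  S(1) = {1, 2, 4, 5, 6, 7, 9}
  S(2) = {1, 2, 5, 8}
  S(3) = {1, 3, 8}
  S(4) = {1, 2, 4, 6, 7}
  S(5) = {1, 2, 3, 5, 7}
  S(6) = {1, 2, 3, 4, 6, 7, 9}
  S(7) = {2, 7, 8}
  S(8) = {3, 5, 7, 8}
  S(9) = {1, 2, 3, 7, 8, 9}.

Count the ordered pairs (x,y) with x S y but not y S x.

17

Enumerating: (1,7), (2,8), (3,1), (4,2), (4,7), (5,3), (5,7), (6,2), (6,3), (6,7), (6,9), (7,2), (8,5), (9,2), (9,3), (9,7), (9,8).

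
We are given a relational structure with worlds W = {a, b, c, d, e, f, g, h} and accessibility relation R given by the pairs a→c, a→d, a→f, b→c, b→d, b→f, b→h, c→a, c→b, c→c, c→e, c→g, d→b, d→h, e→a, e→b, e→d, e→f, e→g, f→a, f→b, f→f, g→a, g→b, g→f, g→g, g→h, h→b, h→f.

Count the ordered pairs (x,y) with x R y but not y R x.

Enumerating: (a,d), (c,e), (c,g), (d,h), (e,a), (e,b), (e,d), (e,f), (e,g), (g,a), (g,b), (g,f), (g,h), (h,f).

14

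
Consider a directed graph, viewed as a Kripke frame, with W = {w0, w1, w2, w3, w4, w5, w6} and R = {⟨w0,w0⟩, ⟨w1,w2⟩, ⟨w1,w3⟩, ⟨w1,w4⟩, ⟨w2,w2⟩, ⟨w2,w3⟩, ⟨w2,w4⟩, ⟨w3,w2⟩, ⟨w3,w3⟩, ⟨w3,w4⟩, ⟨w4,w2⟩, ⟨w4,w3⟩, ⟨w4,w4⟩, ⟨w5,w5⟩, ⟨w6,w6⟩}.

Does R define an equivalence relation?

No

Reflexive: no — w1 is not related to itself.
Symmetric: no — w1 R w2 but not w2 R w1.
Transitive: yes — every two-step R-path is closed by a direct edge.
So R is not an equivalence relation.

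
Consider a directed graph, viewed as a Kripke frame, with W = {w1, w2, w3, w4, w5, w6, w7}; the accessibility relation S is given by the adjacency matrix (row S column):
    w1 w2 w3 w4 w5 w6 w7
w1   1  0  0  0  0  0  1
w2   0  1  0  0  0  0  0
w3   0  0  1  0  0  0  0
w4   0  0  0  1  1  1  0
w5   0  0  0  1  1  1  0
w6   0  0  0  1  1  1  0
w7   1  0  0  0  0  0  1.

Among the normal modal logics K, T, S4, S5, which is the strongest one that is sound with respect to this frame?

S5

Reflexive (axiom T): yes — every world is S-related to itself.
Transitive (axiom 4): yes — every two-step S-path is closed by a direct edge.
Euclidean (axiom 5): yes — any two successors of a common world are S-related.
So F validates K, T, S4, S5. The strongest is S5.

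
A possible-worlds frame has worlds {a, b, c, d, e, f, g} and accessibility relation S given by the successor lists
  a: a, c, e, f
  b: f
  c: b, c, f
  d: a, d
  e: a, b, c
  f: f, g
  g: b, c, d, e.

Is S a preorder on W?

No

Reflexive: no — b is not related to itself.
Transitive: no — a S c and c S b, but not a S b.
So S is not a preorder.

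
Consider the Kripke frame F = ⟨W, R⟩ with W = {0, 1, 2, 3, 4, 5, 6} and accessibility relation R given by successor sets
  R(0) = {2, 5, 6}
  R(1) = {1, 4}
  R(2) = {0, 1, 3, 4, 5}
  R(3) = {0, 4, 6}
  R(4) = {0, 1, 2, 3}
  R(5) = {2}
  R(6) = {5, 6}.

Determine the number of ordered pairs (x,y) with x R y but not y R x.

Enumerating: (0,5), (0,6), (2,1), (2,3), (3,0), (3,6), (4,0), (6,5).

8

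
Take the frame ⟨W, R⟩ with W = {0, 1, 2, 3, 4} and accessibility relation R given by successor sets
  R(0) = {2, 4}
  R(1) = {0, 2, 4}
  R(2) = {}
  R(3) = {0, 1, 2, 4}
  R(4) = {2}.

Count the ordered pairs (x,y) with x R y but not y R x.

10

Enumerating: (0,2), (0,4), (1,0), (1,2), (1,4), (3,0), (3,1), (3,2), (3,4), (4,2).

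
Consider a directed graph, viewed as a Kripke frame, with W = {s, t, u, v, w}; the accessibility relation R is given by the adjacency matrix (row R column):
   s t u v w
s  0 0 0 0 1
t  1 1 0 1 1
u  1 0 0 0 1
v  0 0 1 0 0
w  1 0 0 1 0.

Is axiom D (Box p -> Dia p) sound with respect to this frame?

Axiom D corresponds to the accessibility relation being serial.
Serial: yes — every world has a successor (e.g. s R w).

Yes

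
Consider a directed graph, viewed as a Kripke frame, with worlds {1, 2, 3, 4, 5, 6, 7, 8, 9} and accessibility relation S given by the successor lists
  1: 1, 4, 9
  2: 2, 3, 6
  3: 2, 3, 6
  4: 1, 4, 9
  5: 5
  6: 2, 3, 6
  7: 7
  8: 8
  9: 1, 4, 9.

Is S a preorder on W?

Reflexive: yes — every world is S-related to itself.
Transitive: yes — every two-step S-path is closed by a direct edge.
So S is a preorder.

Yes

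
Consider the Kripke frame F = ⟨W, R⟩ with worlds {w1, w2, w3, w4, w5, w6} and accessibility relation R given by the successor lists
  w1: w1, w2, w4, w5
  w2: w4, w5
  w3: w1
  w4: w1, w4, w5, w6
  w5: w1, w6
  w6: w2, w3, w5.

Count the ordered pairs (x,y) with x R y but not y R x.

Enumerating: (w1,w2), (w2,w4), (w2,w5), (w3,w1), (w4,w5), (w4,w6), (w6,w2), (w6,w3).

8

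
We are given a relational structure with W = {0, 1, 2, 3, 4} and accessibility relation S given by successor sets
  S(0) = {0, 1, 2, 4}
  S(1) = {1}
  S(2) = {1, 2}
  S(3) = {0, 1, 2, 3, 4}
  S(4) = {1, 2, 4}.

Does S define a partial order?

Yes

Reflexive: yes — every world is S-related to itself.
Transitive: yes — every two-step S-path is closed by a direct edge.
Antisymmetric: yes — no distinct pair is related both ways.
So S is a partial order.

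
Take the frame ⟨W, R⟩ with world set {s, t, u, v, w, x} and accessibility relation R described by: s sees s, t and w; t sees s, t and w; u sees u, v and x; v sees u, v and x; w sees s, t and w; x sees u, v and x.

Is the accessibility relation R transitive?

Transitive: yes — every two-step R-path is closed by a direct edge.

Yes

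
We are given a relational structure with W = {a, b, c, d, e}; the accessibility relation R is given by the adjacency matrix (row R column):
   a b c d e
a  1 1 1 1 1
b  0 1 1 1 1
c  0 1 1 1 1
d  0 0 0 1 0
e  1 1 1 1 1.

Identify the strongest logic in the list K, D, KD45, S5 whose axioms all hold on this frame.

Serial (axiom D): yes — every world has a successor (e.g. a R a).
Euclidean (axiom 5): no — a R d and a R b, but not d R b.
Transitive (axiom 4): no — b R e and e R a, but not b R a.
Reflexive (axiom T): yes — every world is R-related to itself.
So F validates K, D; KD45 would additionally require R to be Euclidean and transitive. The strongest is D.

D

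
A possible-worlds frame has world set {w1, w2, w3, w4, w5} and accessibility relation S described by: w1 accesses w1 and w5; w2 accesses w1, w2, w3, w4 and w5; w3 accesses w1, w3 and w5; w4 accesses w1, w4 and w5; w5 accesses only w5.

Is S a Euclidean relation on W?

Euclidean: no — w2 S w1 and w2 S w3, but not w1 S w3.

No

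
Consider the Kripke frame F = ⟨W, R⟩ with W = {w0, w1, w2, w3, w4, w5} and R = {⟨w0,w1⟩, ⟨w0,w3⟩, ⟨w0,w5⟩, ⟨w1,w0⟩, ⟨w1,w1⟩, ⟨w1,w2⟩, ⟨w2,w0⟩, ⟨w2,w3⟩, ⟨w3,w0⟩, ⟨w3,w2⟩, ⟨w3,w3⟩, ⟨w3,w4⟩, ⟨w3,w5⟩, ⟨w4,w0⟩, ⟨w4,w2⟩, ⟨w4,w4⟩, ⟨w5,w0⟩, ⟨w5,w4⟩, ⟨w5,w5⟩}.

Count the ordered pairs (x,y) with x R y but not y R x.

Enumerating: (w1,w2), (w2,w0), (w3,w4), (w3,w5), (w4,w0), (w4,w2), (w5,w4).

7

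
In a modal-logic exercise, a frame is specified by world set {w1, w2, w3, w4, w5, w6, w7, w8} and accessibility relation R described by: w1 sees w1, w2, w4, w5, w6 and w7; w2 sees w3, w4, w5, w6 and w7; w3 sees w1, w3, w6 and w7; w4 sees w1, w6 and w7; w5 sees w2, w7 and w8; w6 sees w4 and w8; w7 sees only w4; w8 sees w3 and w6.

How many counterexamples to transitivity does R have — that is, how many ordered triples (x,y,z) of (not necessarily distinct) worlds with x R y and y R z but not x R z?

Enumerating: (w1,w2,w3), (w1,w5,w8), (w1,w6,w8), (w2,w3,w1), (w2,w4,w1), (w2,w5,w2), (w2,w5,w8), (w2,w6,w8), (w3,w1,w2), (w3,w1,w4), (w3,w1,w5), (w3,w6,w4), … and 27 more.
Total: 39.

39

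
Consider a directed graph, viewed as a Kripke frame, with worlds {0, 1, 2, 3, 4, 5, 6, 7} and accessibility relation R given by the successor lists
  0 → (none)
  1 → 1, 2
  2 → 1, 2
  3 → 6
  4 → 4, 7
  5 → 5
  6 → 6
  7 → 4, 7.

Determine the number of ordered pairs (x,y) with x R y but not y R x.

1

Enumerating: (3,6).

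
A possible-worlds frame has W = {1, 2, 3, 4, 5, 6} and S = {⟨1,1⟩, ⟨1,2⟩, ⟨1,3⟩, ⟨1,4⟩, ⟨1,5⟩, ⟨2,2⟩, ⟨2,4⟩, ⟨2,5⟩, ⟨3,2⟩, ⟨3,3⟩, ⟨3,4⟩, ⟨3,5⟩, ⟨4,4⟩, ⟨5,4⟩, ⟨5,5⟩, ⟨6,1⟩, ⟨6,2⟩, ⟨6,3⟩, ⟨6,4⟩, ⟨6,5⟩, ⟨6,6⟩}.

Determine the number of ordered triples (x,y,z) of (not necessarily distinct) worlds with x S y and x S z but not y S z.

35

Enumerating: (1,2,1), (1,2,3), (1,3,1), (1,4,1), (1,4,2), (1,4,3), (1,4,5), (1,5,1), (1,5,2), (1,5,3), (2,4,2), (2,4,5), … and 23 more.
Total: 35.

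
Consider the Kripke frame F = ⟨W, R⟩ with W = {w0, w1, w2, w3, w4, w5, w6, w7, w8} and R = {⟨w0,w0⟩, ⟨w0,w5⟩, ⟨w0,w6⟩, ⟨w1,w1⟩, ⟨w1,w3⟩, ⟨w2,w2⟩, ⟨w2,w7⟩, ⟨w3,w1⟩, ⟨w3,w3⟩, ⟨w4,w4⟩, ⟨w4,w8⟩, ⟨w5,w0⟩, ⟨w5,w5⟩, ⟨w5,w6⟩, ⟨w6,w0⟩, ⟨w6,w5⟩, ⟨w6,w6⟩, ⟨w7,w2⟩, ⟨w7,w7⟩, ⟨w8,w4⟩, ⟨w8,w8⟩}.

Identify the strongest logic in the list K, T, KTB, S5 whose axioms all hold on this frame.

Reflexive (axiom T): yes — every world is R-related to itself.
Symmetric (axiom B): yes — every pair in R has its reverse in R.
Euclidean (axiom 5): yes — any two successors of a common world are R-related.
So F validates K, T, KTB, S5. The strongest is S5.

S5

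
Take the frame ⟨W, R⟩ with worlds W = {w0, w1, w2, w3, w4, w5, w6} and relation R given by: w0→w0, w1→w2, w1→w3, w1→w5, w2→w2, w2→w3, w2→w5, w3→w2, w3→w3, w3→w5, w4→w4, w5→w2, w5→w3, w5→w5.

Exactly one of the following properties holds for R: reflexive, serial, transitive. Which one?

Reflexive: no — w1 is not related to itself.
Serial: no — w6 has no R-successor.
Transitive: yes — every two-step R-path is closed by a direct edge.
Only transitive holds.

transitive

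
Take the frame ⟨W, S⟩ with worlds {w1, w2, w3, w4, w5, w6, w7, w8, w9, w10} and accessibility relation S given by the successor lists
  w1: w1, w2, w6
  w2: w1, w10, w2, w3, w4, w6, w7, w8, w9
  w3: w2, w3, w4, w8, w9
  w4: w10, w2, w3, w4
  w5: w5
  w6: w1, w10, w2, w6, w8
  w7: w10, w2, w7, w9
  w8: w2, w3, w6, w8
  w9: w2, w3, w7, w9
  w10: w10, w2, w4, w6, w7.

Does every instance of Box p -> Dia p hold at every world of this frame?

Yes

By correspondence theory, D is valid on a frame iff S is serial.
Serial: yes — every world has a successor (e.g. w1 S w1).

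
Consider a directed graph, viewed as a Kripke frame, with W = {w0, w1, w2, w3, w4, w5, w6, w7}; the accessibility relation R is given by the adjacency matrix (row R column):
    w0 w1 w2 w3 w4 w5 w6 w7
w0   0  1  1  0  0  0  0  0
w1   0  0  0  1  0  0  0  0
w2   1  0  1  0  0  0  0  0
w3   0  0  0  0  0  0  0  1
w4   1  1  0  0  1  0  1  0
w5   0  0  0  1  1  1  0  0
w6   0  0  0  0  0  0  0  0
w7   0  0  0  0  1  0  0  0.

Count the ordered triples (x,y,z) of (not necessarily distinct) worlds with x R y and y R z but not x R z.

14

Enumerating: (w0,w1,w3), (w0,w2,w0), (w1,w3,w7), (w2,w0,w1), (w3,w7,w4), (w4,w0,w2), (w4,w1,w3), (w5,w3,w7), (w5,w4,w0), (w5,w4,w1), (w5,w4,w6), (w7,w4,w0), (w7,w4,w1), (w7,w4,w6).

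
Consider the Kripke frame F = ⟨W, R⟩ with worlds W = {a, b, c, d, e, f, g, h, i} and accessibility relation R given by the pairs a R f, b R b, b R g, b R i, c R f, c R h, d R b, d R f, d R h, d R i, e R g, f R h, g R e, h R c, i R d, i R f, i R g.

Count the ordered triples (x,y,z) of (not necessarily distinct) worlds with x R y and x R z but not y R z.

Enumerating: (a,f,f), (b,g,b), (b,g,g), (b,g,i), (b,i,b), (b,i,i), (c,f,f), (c,h,f), (c,h,h), (d,b,f), (d,b,h), (d,f,b), … and 21 more.
Total: 33.

33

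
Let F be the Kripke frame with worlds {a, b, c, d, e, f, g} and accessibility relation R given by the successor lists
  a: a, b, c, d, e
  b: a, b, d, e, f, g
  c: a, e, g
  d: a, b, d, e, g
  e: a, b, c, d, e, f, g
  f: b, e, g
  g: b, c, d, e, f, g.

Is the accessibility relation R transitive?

No

Transitive: no — a R b and b R f, but not a R f.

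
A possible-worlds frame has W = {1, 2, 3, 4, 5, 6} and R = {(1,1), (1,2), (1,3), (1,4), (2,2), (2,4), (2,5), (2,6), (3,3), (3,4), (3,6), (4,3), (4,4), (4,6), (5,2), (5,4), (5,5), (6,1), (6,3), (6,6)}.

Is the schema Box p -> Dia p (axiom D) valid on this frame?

Yes

Axiom D corresponds to the accessibility relation being serial.
Serial: yes — every world has a successor (e.g. 1 R 1).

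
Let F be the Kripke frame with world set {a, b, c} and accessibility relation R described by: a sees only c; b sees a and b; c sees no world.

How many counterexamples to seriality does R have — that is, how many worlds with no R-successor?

1

Enumerating: c.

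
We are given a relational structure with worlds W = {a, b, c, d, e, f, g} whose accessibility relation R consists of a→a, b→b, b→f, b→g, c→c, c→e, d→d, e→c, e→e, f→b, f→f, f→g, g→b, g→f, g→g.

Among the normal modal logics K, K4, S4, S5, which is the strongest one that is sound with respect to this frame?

S5

Transitive (axiom 4): yes — every two-step R-path is closed by a direct edge.
Reflexive (axiom T): yes — every world is R-related to itself.
Euclidean (axiom 5): yes — any two successors of a common world are R-related.
So F validates K, K4, S4, S5. The strongest is S5.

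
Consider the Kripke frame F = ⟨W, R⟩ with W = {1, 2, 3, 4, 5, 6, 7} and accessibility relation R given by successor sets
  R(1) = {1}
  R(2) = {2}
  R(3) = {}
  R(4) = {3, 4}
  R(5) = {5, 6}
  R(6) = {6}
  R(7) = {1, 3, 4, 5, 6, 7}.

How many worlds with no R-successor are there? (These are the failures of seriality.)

Enumerating: 3.

1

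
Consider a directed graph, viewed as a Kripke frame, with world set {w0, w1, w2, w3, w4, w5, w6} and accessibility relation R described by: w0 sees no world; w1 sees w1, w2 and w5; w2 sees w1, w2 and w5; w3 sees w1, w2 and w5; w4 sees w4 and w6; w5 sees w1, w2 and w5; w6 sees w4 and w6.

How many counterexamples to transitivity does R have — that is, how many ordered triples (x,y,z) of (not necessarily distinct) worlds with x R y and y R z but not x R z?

0

R is transitive; there are no such tuples.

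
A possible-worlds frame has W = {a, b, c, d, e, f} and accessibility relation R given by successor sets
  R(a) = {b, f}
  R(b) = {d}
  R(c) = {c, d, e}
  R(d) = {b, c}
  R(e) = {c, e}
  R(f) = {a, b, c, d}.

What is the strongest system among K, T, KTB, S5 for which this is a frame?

Reflexive (axiom T): no — a is not related to itself.
Symmetric (axiom B): no — a R b but not b R a.
Euclidean (axiom 5): no — a R b and a R f, but not b R f.
So F validates K; T would additionally require R to be reflexive. The strongest is K.

K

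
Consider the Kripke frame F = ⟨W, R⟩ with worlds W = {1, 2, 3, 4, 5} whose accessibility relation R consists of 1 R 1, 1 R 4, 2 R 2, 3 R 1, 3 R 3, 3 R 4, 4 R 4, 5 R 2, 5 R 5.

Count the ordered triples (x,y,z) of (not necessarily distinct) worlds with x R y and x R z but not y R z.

5

Enumerating: (1,4,1), (3,1,3), (3,4,1), (3,4,3), (5,2,5).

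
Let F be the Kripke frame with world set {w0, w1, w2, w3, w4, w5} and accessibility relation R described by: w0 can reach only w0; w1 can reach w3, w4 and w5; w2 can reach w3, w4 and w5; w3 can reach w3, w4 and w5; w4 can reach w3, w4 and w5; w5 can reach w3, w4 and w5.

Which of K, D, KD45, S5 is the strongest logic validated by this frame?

Serial (axiom D): yes — every world has a successor (e.g. w0 R w0).
Euclidean (axiom 5): yes — any two successors of a common world are R-related.
Transitive (axiom 4): yes — every two-step R-path is closed by a direct edge.
Reflexive (axiom T): no — w1 is not related to itself.
So F validates K, D, KD45; S5 would additionally require R to be reflexive. The strongest is KD45.

KD45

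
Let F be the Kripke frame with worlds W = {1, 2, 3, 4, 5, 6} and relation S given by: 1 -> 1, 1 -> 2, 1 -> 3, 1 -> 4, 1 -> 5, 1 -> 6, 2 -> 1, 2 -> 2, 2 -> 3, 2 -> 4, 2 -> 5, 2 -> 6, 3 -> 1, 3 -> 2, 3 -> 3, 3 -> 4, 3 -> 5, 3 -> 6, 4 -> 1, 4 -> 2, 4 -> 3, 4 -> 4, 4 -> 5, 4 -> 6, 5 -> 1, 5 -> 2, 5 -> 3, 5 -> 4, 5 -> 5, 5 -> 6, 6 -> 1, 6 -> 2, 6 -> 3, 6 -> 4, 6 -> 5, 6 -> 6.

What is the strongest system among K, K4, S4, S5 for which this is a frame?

S5

Transitive (axiom 4): yes — every two-step S-path is closed by a direct edge.
Reflexive (axiom T): yes — every world is S-related to itself.
Euclidean (axiom 5): yes — any two successors of a common world are S-related.
So F validates K, K4, S4, S5. The strongest is S5.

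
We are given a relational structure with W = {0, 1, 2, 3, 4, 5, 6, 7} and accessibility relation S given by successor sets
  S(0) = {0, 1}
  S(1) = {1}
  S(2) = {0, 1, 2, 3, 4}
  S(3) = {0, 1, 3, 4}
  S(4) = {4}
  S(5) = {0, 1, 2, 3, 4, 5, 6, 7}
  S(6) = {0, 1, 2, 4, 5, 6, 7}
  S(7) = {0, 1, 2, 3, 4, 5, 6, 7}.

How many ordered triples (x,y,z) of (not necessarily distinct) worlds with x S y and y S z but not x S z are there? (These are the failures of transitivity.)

3

Enumerating: (6,2,3), (6,5,3), (6,7,3).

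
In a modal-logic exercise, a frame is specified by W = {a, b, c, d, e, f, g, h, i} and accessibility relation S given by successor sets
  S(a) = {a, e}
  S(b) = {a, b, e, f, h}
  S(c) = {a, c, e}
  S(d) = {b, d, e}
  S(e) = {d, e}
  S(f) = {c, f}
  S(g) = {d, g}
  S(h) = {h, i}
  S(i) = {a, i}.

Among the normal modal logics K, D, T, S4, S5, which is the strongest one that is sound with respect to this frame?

Serial (axiom D): yes — every world has a successor (e.g. a S a).
Reflexive (axiom T): yes — every world is S-related to itself.
Transitive (axiom 4): no — a S e and e S d, but not a S d.
Euclidean (axiom 5): no — b S a and b S f, but not a S f.
So F validates K, D, T; S4 would additionally require S to be transitive. The strongest is T.

T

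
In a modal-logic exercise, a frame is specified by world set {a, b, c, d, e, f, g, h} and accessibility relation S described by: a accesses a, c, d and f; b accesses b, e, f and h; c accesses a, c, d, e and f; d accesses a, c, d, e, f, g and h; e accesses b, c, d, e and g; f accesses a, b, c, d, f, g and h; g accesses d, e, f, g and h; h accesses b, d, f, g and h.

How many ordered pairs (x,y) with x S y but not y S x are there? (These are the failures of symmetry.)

0

S is symmetric; there are no such tuples.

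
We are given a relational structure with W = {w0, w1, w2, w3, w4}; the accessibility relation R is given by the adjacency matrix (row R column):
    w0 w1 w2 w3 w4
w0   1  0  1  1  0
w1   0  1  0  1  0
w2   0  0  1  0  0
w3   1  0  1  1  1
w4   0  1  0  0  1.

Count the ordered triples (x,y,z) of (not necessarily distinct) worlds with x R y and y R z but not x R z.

Enumerating: (w0,w3,w4), (w1,w3,w0), (w1,w3,w2), (w1,w3,w4), (w3,w4,w1), (w4,w1,w3).

6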